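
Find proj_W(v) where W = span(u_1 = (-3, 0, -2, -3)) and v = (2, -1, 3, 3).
proj_W(v) = (63/22, 0, 21/11, 63/22)

Set up U = [u_1 | ... | u_1] ∈ R^(4×1). The projector onto W = col(U) is P = U (U^T U)^(-1) U^T.
Compute U^T U =
  [22],
and U^T v = (-21).
Solve U^T U · c = U^T v for the coefficients: c = (-21/22). The projection is proj_W(v) = U c.
Check: (v - proj_W(v)) · u_1 = 0  (should be 0).
Result: proj_W(v) = (63/22, 0, 21/11, 63/22).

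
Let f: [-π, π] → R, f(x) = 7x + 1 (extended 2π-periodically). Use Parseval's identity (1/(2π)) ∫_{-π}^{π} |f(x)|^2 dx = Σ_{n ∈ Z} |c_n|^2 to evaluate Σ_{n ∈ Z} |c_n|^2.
Σ |c_n|^2 = 49π^2/3 + 1

Expand and integrate term by term over [-π, π]:
  ∫ (7x)^2 dx = 49·(2π^3/3); ∫ 2·7·(1)·x dx = 0 (odd integrand); ∫ 1^2 dx = 1·2π.
So (1/(2π)) ∫_{-π}^{π} (7x + 1)^2 dx = 49π^2/3 + 1 = 49π^2/3 + 1.
Parseval ⇒ Σ |c_n|^2 = 49π^2/3 + 1.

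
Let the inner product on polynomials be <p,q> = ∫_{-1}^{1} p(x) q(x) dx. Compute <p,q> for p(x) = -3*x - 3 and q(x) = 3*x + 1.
<p,q> = -12

Expand the product: p(x)·q(x) = -9*x^2 - 12*x - 3.
∫_{-1}^{1} of each monomial x^k gives [2/(k+1) if k even, 0 if k odd]. Integrating term-by-term (or equivalently evaluating the antiderivative F(x) = -3*x^3 - 6*x^2 - 3*x at the endpoints):
  F(1) − F(−1) = -12 − (0) = -12.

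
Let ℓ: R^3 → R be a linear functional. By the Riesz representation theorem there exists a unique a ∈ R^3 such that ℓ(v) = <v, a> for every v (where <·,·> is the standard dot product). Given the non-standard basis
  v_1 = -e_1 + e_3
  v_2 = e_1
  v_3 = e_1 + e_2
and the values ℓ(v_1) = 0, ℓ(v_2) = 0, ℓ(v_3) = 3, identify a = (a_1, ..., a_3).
a = (0, 3, 0)

Write a = (a_1, ..., a_3) in the standard basis. For each basis vector v_i, ℓ(v_i) = <v_i, a> is a linear equation in the a_j's. Collect the n equations into a matrix system V a = ℓ, where row i of V is v_i (expressed in the standard basis). Since V is invertible (lower-triangular with 1s on the diagonal, up to permutation), solve by back-substitution:
  V =
[[-1, 0, 1],
 [1, 0, 0],
 [1, 1, 0]]
  V a = (0, 0, 3)
Solving gives a = (0, 3, 0).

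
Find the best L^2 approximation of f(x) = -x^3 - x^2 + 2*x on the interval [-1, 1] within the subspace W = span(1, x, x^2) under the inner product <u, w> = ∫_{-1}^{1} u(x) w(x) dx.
g(x) = -x^2 + 7*x/5

The best approximation g ∈ W is the orthogonal projection of f onto W. Writing g = a_0 + a_1 x + a_2 x^2, the coefficients solve the normal equations G · a = b where
  G_{ij} = <φ_i, φ_j> and b_i = <f, φ_i>, with φ_0 = 1, φ_1 = x, φ_2 = x^2.
G =
  [2, 0, 2/3]
  [0, 2/3, 0]
  [2/3, 0, 2/5],
b = (-2/3, 14/15, -2/5).
Solving gives a_0 = 0, a_1 = 7/5, a_2 = -1, so
  g(x) = -x^2 + 7*x/5.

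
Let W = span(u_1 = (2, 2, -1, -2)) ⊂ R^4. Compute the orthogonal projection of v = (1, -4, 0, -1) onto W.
proj_W(v) = (-8/13, -8/13, 4/13, 8/13)

Set up U = [u_1 | ... | u_1] ∈ R^(4×1). The projector onto W = col(U) is P = U (U^T U)^(-1) U^T.
Compute U^T U =
  [13],
and U^T v = (-4).
Solve U^T U · c = U^T v for the coefficients: c = (-4/13). The projection is proj_W(v) = U c.
Check: (v - proj_W(v)) · u_1 = 0  (should be 0).
Result: proj_W(v) = (-8/13, -8/13, 4/13, 8/13).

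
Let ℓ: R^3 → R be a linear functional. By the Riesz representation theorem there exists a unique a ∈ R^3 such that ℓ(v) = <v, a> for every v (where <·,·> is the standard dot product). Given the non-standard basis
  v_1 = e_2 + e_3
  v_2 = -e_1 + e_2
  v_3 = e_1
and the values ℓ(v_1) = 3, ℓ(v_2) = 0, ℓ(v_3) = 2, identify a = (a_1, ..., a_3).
a = (2, 2, 1)

Write a = (a_1, ..., a_3) in the standard basis. For each basis vector v_i, ℓ(v_i) = <v_i, a> is a linear equation in the a_j's. Collect the n equations into a matrix system V a = ℓ, where row i of V is v_i (expressed in the standard basis). Since V is invertible (lower-triangular with 1s on the diagonal, up to permutation), solve by back-substitution:
  V =
[[0, 1, 1],
 [-1, 1, 0],
 [1, 0, 0]]
  V a = (3, 0, 2)
Solving gives a = (2, 2, 1).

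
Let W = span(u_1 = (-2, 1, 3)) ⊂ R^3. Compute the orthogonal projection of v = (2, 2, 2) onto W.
proj_W(v) = (-4/7, 2/7, 6/7)

Set up U = [u_1 | ... | u_1] ∈ R^(3×1). The projector onto W = col(U) is P = U (U^T U)^(-1) U^T.
Compute U^T U =
  [14],
and U^T v = (4).
Solve U^T U · c = U^T v for the coefficients: c = (2/7). The projection is proj_W(v) = U c.
Check: (v - proj_W(v)) · u_1 = 0  (should be 0).
Result: proj_W(v) = (-4/7, 2/7, 6/7).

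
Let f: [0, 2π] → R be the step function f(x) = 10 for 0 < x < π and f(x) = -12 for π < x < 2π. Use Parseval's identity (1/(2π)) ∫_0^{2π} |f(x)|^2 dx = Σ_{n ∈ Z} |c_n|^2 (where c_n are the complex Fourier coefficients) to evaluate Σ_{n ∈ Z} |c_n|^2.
Σ |c_n|^2 = 122

Parseval equates the L^2 energy of f (normalised by 1/(2π)) with the ℓ^2 sum of its Fourier coefficients: (1/(2π)) ∫_0^{2π} |f|^2 = Σ |c_n|^2.
Compute the left side: (1/(2π)) [∫_0^π 10^2 dx + ∫_π^{2π} (-12)^2 dx] = (1/(2π)) · (100π + 144π) = (100 + 144)/2 = 122.
So Σ_{n ∈ Z} |c_n|^2 = 122.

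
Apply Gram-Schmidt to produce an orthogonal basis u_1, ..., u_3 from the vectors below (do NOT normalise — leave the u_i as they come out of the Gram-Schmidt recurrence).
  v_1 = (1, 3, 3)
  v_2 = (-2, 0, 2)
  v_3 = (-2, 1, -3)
Orthogonal basis:
  u_1 = (1, 3, 3)
  u_2 = (-42/19, -12/19, 26/19)
  u_3 = (-57/34, 38/17, -57/34)

Apply the Gram-Schmidt recurrence
  u_1 = v_1
  u_i = v_i − Σ_{j<i} ((v_i · u_j) / (u_j · u_j)) · u_j.

Step by step this gives:
  u_1 = (1, 3, 3)
  u_2 = (-42/19, -12/19, 26/19)
  u_3 = (-57/34, 38/17, -57/34)

Orthogonality check:
  u_2 · u_1 = 0 (should be 0)
  u_3 · u_1 = 0 (should be 0)
  u_3 · u_2 = 0 (should be 0)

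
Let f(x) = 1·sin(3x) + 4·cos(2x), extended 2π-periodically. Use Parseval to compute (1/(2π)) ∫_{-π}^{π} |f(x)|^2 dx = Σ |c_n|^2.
Σ |c_n|^2 = 17/2

Expand |f|^2 and use orthogonality of {sin(nx), cos(mx)} on [-π, π]:
  ∫_{-π}^{π} sin(nx)^2 dx = π, ∫ cos(mx)^2 dx = π, and cross terms integrate to 0.
So ∫_{-π}^{π} f(x)^2 dx = 1^2 · π + 4^2 · π = (1 + 16)π.
Divide by 2π: (1 + 16)/2 = 17/2.
By Parseval, this equals Σ |c_n|^2.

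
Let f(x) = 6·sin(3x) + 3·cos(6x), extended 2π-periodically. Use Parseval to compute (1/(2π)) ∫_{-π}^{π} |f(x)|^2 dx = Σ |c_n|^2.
Σ |c_n|^2 = 45/2

Expand |f|^2 and use orthogonality of {sin(nx), cos(mx)} on [-π, π]:
  ∫_{-π}^{π} sin(nx)^2 dx = π, ∫ cos(mx)^2 dx = π, and cross terms integrate to 0.
So ∫_{-π}^{π} f(x)^2 dx = 6^2 · π + 3^2 · π = (36 + 9)π.
Divide by 2π: (36 + 9)/2 = 45/2.
By Parseval, this equals Σ |c_n|^2.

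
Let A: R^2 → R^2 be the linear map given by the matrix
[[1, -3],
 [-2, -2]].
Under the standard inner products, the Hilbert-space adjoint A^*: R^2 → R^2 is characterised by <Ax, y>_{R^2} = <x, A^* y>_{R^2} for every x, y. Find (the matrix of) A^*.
A^* = A^T =
[[1, -2],
 [-3, -2]]

For real matrices with standard dot products, the defining identity <Ax, y> = <x, A^* y> gives (Ax)^T y = x^T (A^*) y, i.e. x^T A^T y = x^T (A^*) y. Since this holds for all x, y, we must have A^* = A^T. Therefore
A^* =
[[1, -2],
 [-3, -2]].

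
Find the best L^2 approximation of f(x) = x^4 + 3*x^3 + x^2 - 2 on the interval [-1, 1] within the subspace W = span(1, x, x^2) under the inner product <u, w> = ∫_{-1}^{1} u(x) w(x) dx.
g(x) = 13*x^2/7 + 9*x/5 - 73/35

The best approximation g ∈ W is the orthogonal projection of f onto W. Writing g = a_0 + a_1 x + a_2 x^2, the coefficients solve the normal equations G · a = b where
  G_{ij} = <φ_i, φ_j> and b_i = <f, φ_i>, with φ_0 = 1, φ_1 = x, φ_2 = x^2.
G =
  [2, 0, 2/3]
  [0, 2/3, 0]
  [2/3, 0, 2/5],
b = (-44/15, 6/5, -68/105).
Solving gives a_0 = -73/35, a_1 = 9/5, a_2 = 13/7, so
  g(x) = 13*x^2/7 + 9*x/5 - 73/35.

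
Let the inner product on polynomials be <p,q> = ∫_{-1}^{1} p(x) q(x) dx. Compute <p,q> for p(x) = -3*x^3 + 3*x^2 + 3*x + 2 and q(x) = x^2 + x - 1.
<p,q> = -8/3

Expand the product: p(x)·q(x) = -3*x^5 + 9*x^3 + 2*x^2 - x - 2.
∫_{-1}^{1} of each monomial x^k gives [2/(k+1) if k even, 0 if k odd]. Integrating term-by-term (or equivalently evaluating the antiderivative F(x) = -x^6/2 + 9*x^4/4 + 2*x^3/3 - x^2/2 - 2*x at the endpoints):
  F(1) − F(−1) = -1/12 − (31/12) = -8/3.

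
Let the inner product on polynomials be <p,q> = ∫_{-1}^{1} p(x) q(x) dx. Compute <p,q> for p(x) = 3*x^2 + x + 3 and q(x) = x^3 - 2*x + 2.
<p,q> = 226/15

Expand the product: p(x)·q(x) = 3*x^5 + x^4 - 3*x^3 + 4*x^2 - 4*x + 6.
∫_{-1}^{1} of each monomial x^k gives [2/(k+1) if k even, 0 if k odd]. Integrating term-by-term (or equivalently evaluating the antiderivative F(x) = x^6/2 + x^5/5 - 3*x^4/4 + 4*x^3/3 - 2*x^2 + 6*x at the endpoints):
  F(1) − F(−1) = 317/60 − (-587/60) = 226/15.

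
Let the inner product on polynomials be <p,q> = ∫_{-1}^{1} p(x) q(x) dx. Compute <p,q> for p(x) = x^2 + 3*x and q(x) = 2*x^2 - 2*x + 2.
<p,q> = -28/15

Expand the product: p(x)·q(x) = 2*x^4 + 4*x^3 - 4*x^2 + 6*x.
∫_{-1}^{1} of each monomial x^k gives [2/(k+1) if k even, 0 if k odd]. Integrating term-by-term (or equivalently evaluating the antiderivative F(x) = 2*x^5/5 + x^4 - 4*x^3/3 + 3*x^2 at the endpoints):
  F(1) − F(−1) = 46/15 − (74/15) = -28/15.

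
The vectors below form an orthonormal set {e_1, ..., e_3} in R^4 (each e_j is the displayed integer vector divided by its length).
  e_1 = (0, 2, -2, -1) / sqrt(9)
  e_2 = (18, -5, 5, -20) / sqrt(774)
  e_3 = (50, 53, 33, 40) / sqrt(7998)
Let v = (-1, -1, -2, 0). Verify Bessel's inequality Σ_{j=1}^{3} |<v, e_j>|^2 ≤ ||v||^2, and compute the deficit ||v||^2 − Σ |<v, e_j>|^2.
Σ |<v, e_j>|^2 = 437/93; ||v||^2 = 6; deficit = 121/93

Write each e_j = u_j / sqrt(<u_j, u_j>) where u_j is the displayed integer vector. Then <v, e_j> = <v, u_j> / sqrt(<u_j, u_j>), so |<v, e_j>|^2 = <v, u_j>^2 / <u_j, u_j>.
Coefficients: <v, e_1> = 2/sqrt(9), <v, e_2> = -23/sqrt(774), <v, e_3> = -169/sqrt(7998).
Square and sum: Σ |<v, e_j>|^2 = 437/93.
Compute ||v||^2 = v·v = 6.
Deficit = 6 − 437/93 = 121/93 ≥ 0, confirming Bessel's inequality. (The deficit equals ||v − Σ <v,e_j> e_j||^2, the squared distance from v to span{e_j}.)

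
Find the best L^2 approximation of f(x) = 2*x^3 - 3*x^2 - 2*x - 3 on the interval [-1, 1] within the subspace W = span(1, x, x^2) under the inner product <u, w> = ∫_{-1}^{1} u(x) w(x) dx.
g(x) = -3*x^2 - 4*x/5 - 3

The best approximation g ∈ W is the orthogonal projection of f onto W. Writing g = a_0 + a_1 x + a_2 x^2, the coefficients solve the normal equations G · a = b where
  G_{ij} = <φ_i, φ_j> and b_i = <f, φ_i>, with φ_0 = 1, φ_1 = x, φ_2 = x^2.
G =
  [2, 0, 2/3]
  [0, 2/3, 0]
  [2/3, 0, 2/5],
b = (-8, -8/15, -16/5).
Solving gives a_0 = -3, a_1 = -4/5, a_2 = -3, so
  g(x) = -3*x^2 - 4*x/5 - 3.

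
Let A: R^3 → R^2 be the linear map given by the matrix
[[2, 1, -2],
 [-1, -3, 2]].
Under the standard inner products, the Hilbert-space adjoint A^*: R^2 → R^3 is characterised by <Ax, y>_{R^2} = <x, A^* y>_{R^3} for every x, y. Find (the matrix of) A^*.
A^* = A^T =
[[2, -1],
 [1, -3],
 [-2, 2]]

For real matrices with standard dot products, the defining identity <Ax, y> = <x, A^* y> gives (Ax)^T y = x^T (A^*) y, i.e. x^T A^T y = x^T (A^*) y. Since this holds for all x, y, we must have A^* = A^T. Therefore
A^* =
[[2, -1],
 [1, -3],
 [-2, 2]].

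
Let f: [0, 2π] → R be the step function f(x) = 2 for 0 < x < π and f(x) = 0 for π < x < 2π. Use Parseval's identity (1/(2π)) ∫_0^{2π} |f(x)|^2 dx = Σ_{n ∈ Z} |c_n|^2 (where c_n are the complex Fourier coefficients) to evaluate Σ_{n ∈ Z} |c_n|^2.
Σ |c_n|^2 = 2

Parseval equates the L^2 energy of f (normalised by 1/(2π)) with the ℓ^2 sum of its Fourier coefficients: (1/(2π)) ∫_0^{2π} |f|^2 = Σ |c_n|^2.
Compute the left side: (1/(2π)) [∫_0^π 2^2 dx + ∫_π^{2π} 0^2 dx] = (1/(2π)) · (4π + 0π) = (4 + 0)/2 = 2.
So Σ_{n ∈ Z} |c_n|^2 = 2.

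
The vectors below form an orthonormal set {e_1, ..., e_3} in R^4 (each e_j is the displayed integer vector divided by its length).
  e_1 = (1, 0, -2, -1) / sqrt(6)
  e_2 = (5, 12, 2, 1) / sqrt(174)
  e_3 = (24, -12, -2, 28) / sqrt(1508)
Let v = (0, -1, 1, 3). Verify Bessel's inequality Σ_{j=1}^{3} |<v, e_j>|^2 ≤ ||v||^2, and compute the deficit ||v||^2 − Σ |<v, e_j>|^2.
Σ |<v, e_j>|^2 = 134/13; ||v||^2 = 11; deficit = 9/13

Write each e_j = u_j / sqrt(<u_j, u_j>) where u_j is the displayed integer vector. Then <v, e_j> = <v, u_j> / sqrt(<u_j, u_j>), so |<v, e_j>|^2 = <v, u_j>^2 / <u_j, u_j>.
Coefficients: <v, e_1> = -5/sqrt(6), <v, e_2> = -7/sqrt(174), <v, e_3> = 94/sqrt(1508).
Square and sum: Σ |<v, e_j>|^2 = 134/13.
Compute ||v||^2 = v·v = 11.
Deficit = 11 − 134/13 = 9/13 ≥ 0, confirming Bessel's inequality. (The deficit equals ||v − Σ <v,e_j> e_j||^2, the squared distance from v to span{e_j}.)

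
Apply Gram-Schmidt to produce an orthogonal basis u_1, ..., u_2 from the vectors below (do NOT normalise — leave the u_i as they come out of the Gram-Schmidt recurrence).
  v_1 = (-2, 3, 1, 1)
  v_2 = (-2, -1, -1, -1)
Orthogonal basis:
  u_1 = (-2, 3, 1, 1)
  u_2 = (-32/15, -4/5, -14/15, -14/15)

Apply the Gram-Schmidt recurrence
  u_1 = v_1
  u_i = v_i − Σ_{j<i} ((v_i · u_j) / (u_j · u_j)) · u_j.

Step by step this gives:
  u_1 = (-2, 3, 1, 1)
  u_2 = (-32/15, -4/5, -14/15, -14/15)

Orthogonality check:
  u_2 · u_1 = 0 (should be 0)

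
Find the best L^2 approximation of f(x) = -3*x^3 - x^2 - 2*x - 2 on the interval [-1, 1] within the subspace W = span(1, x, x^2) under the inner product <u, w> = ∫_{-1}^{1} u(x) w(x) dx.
g(x) = -x^2 - 19*x/5 - 2

The best approximation g ∈ W is the orthogonal projection of f onto W. Writing g = a_0 + a_1 x + a_2 x^2, the coefficients solve the normal equations G · a = b where
  G_{ij} = <φ_i, φ_j> and b_i = <f, φ_i>, with φ_0 = 1, φ_1 = x, φ_2 = x^2.
G =
  [2, 0, 2/3]
  [0, 2/3, 0]
  [2/3, 0, 2/5],
b = (-14/3, -38/15, -26/15).
Solving gives a_0 = -2, a_1 = -19/5, a_2 = -1, so
  g(x) = -x^2 - 19*x/5 - 2.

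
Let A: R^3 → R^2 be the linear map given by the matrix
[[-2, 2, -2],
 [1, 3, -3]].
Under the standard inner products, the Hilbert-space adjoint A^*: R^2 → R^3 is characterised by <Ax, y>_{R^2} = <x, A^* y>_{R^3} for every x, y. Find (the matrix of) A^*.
A^* = A^T =
[[-2, 1],
 [2, 3],
 [-2, -3]]

For real matrices with standard dot products, the defining identity <Ax, y> = <x, A^* y> gives (Ax)^T y = x^T (A^*) y, i.e. x^T A^T y = x^T (A^*) y. Since this holds for all x, y, we must have A^* = A^T. Therefore
A^* =
[[-2, 1],
 [2, 3],
 [-2, -3]].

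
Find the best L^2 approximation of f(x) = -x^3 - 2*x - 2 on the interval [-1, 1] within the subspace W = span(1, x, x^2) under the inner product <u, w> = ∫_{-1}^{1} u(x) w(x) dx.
g(x) = -13*x/5 - 2

The best approximation g ∈ W is the orthogonal projection of f onto W. Writing g = a_0 + a_1 x + a_2 x^2, the coefficients solve the normal equations G · a = b where
  G_{ij} = <φ_i, φ_j> and b_i = <f, φ_i>, with φ_0 = 1, φ_1 = x, φ_2 = x^2.
G =
  [2, 0, 2/3]
  [0, 2/3, 0]
  [2/3, 0, 2/5],
b = (-4, -26/15, -4/3).
Solving gives a_0 = -2, a_1 = -13/5, a_2 = 0, so
  g(x) = -13*x/5 - 2.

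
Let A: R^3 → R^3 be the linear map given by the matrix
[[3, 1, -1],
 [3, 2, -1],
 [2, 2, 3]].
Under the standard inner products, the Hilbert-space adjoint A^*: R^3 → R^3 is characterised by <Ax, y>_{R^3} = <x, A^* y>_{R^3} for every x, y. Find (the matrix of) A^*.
A^* = A^T =
[[3, 3, 2],
 [1, 2, 2],
 [-1, -1, 3]]

For real matrices with standard dot products, the defining identity <Ax, y> = <x, A^* y> gives (Ax)^T y = x^T (A^*) y, i.e. x^T A^T y = x^T (A^*) y. Since this holds for all x, y, we must have A^* = A^T. Therefore
A^* =
[[3, 3, 2],
 [1, 2, 2],
 [-1, -1, 3]].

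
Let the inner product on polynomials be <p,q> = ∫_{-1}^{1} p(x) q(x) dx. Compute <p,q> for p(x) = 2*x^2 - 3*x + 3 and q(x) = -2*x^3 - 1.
<p,q> = -74/15

Expand the product: p(x)·q(x) = -4*x^5 + 6*x^4 - 6*x^3 - 2*x^2 + 3*x - 3.
∫_{-1}^{1} of each monomial x^k gives [2/(k+1) if k even, 0 if k odd]. Integrating term-by-term (or equivalently evaluating the antiderivative F(x) = -2*x^6/3 + 6*x^5/5 - 3*x^4/2 - 2*x^3/3 + 3*x^2/2 - 3*x at the endpoints):
  F(1) − F(−1) = -47/15 − (9/5) = -74/15.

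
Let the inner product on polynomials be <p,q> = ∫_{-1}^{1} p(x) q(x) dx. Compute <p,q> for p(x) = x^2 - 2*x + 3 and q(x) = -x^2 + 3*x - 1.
<p,q> = -196/15

Expand the product: p(x)·q(x) = -x^4 + 5*x^3 - 10*x^2 + 11*x - 3.
∫_{-1}^{1} of each monomial x^k gives [2/(k+1) if k even, 0 if k odd]. Integrating term-by-term (or equivalently evaluating the antiderivative F(x) = -x^5/5 + 5*x^4/4 - 10*x^3/3 + 11*x^2/2 - 3*x at the endpoints):
  F(1) − F(−1) = 13/60 − (797/60) = -196/15.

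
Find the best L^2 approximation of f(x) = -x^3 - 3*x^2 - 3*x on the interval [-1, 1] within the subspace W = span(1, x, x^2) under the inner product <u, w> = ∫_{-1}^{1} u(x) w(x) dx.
g(x) = -3*x^2 - 18*x/5

The best approximation g ∈ W is the orthogonal projection of f onto W. Writing g = a_0 + a_1 x + a_2 x^2, the coefficients solve the normal equations G · a = b where
  G_{ij} = <φ_i, φ_j> and b_i = <f, φ_i>, with φ_0 = 1, φ_1 = x, φ_2 = x^2.
G =
  [2, 0, 2/3]
  [0, 2/3, 0]
  [2/3, 0, 2/5],
b = (-2, -12/5, -6/5).
Solving gives a_0 = 0, a_1 = -18/5, a_2 = -3, so
  g(x) = -3*x^2 - 18*x/5.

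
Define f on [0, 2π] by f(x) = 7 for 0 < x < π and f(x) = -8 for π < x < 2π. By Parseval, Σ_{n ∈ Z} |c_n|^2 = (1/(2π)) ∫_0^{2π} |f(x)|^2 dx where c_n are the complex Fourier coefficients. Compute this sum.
Σ |c_n|^2 = 113/2

Parseval equates the L^2 energy of f (normalised by 1/(2π)) with the ℓ^2 sum of its Fourier coefficients: (1/(2π)) ∫_0^{2π} |f|^2 = Σ |c_n|^2.
Compute the left side: (1/(2π)) [∫_0^π 7^2 dx + ∫_π^{2π} (-8)^2 dx] = (1/(2π)) · (49π + 64π) = (49 + 64)/2 = 113/2.
So Σ_{n ∈ Z} |c_n|^2 = 113/2.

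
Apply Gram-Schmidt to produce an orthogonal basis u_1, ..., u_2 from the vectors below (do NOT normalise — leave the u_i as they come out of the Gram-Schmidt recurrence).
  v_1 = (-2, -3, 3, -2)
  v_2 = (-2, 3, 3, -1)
Orthogonal basis:
  u_1 = (-2, -3, 3, -2)
  u_2 = (-20/13, 48/13, 30/13, -7/13)

Apply the Gram-Schmidt recurrence
  u_1 = v_1
  u_i = v_i − Σ_{j<i} ((v_i · u_j) / (u_j · u_j)) · u_j.

Step by step this gives:
  u_1 = (-2, -3, 3, -2)
  u_2 = (-20/13, 48/13, 30/13, -7/13)

Orthogonality check:
  u_2 · u_1 = 0 (should be 0)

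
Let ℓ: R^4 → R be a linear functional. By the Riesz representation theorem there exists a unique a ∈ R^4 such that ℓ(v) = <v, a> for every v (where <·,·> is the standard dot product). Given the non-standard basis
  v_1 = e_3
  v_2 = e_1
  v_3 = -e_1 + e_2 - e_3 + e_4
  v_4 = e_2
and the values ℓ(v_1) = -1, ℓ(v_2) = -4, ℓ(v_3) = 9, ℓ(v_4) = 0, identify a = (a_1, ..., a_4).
a = (-4, 0, -1, 4)

Write a = (a_1, ..., a_4) in the standard basis. For each basis vector v_i, ℓ(v_i) = <v_i, a> is a linear equation in the a_j's. Collect the n equations into a matrix system V a = ℓ, where row i of V is v_i (expressed in the standard basis). Since V is invertible (lower-triangular with 1s on the diagonal, up to permutation), solve by back-substitution:
  V =
[[0, 0, 1, 0],
 [1, 0, 0, 0],
 [-1, 1, -1, 1],
 [0, 1, 0, 0]]
  V a = (-1, -4, 9, 0)
Solving gives a = (-4, 0, -1, 4).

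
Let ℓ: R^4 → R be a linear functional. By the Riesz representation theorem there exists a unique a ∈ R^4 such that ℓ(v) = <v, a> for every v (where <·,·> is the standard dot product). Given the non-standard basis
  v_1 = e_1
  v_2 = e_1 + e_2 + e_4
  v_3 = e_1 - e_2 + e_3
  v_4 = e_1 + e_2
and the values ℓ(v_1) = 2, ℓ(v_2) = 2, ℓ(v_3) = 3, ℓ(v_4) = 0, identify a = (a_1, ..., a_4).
a = (2, -2, -1, 2)

Write a = (a_1, ..., a_4) in the standard basis. For each basis vector v_i, ℓ(v_i) = <v_i, a> is a linear equation in the a_j's. Collect the n equations into a matrix system V a = ℓ, where row i of V is v_i (expressed in the standard basis). Since V is invertible (lower-triangular with 1s on the diagonal, up to permutation), solve by back-substitution:
  V =
[[1, 0, 0, 0],
 [1, 1, 0, 1],
 [1, -1, 1, 0],
 [1, 1, 0, 0]]
  V a = (2, 2, 3, 0)
Solving gives a = (2, -2, -1, 2).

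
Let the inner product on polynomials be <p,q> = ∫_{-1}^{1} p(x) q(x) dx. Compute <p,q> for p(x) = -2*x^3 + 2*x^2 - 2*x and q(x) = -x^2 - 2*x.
<p,q> = 52/15

Expand the product: p(x)·q(x) = 2*x^5 + 2*x^4 - 2*x^3 + 4*x^2.
∫_{-1}^{1} of each monomial x^k gives [2/(k+1) if k even, 0 if k odd]. Integrating term-by-term (or equivalently evaluating the antiderivative F(x) = x^6/3 + 2*x^5/5 - x^4/2 + 4*x^3/3 at the endpoints):
  F(1) − F(−1) = 47/30 − (-19/10) = 52/15.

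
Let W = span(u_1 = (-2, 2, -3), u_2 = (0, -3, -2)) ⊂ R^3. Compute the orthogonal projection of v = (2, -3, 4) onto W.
proj_W(v) = (44/17, -623/221, 824/221)

Set up U = [u_1 | ... | u_2] ∈ R^(3×2). The projector onto W = col(U) is P = U (U^T U)^(-1) U^T.
Compute U^T U =
  [17, 0]
  [0, 13],
and U^T v = (-22, 1).
Solve U^T U · c = U^T v for the coefficients: c = (-22/17, 1/13). The projection is proj_W(v) = U c.
Check: (v - proj_W(v)) · u_1 = 0  (should be 0).
Check: (v - proj_W(v)) · u_2 = 0  (should be 0).
Result: proj_W(v) = (44/17, -623/221, 824/221).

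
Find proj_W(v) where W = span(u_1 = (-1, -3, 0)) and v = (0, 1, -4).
proj_W(v) = (3/10, 9/10, 0)

Set up U = [u_1 | ... | u_1] ∈ R^(3×1). The projector onto W = col(U) is P = U (U^T U)^(-1) U^T.
Compute U^T U =
  [10],
and U^T v = (-3).
Solve U^T U · c = U^T v for the coefficients: c = (-3/10). The projection is proj_W(v) = U c.
Check: (v - proj_W(v)) · u_1 = 0  (should be 0).
Result: proj_W(v) = (3/10, 9/10, 0).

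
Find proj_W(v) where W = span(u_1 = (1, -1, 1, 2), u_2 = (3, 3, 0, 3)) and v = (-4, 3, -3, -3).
proj_W(v) = (-36/17, 44/17, -40/17, -76/17)

Set up U = [u_1 | ... | u_2] ∈ R^(4×2). The projector onto W = col(U) is P = U (U^T U)^(-1) U^T.
Compute U^T U =
  [7, 6]
  [6, 27],
and U^T v = (-16, -12).
Solve U^T U · c = U^T v for the coefficients: c = (-40/17, 4/51). The projection is proj_W(v) = U c.
Check: (v - proj_W(v)) · u_1 = 0  (should be 0).
Check: (v - proj_W(v)) · u_2 = 0  (should be 0).
Result: proj_W(v) = (-36/17, 44/17, -40/17, -76/17).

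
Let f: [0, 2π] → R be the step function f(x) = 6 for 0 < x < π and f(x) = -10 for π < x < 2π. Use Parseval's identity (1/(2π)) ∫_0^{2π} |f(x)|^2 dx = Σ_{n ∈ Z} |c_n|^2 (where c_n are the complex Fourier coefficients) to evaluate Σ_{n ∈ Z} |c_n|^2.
Σ |c_n|^2 = 68

Parseval equates the L^2 energy of f (normalised by 1/(2π)) with the ℓ^2 sum of its Fourier coefficients: (1/(2π)) ∫_0^{2π} |f|^2 = Σ |c_n|^2.
Compute the left side: (1/(2π)) [∫_0^π 6^2 dx + ∫_π^{2π} (-10)^2 dx] = (1/(2π)) · (36π + 100π) = (36 + 100)/2 = 68.
So Σ_{n ∈ Z} |c_n|^2 = 68.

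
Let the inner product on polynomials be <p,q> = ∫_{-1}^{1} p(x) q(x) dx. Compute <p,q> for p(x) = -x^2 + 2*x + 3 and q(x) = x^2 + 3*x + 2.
<p,q> = 244/15

Expand the product: p(x)·q(x) = -x^4 - x^3 + 7*x^2 + 13*x + 6.
∫_{-1}^{1} of each monomial x^k gives [2/(k+1) if k even, 0 if k odd]. Integrating term-by-term (or equivalently evaluating the antiderivative F(x) = -x^5/5 - x^4/4 + 7*x^3/3 + 13*x^2/2 + 6*x at the endpoints):
  F(1) − F(−1) = 863/60 − (-113/60) = 244/15.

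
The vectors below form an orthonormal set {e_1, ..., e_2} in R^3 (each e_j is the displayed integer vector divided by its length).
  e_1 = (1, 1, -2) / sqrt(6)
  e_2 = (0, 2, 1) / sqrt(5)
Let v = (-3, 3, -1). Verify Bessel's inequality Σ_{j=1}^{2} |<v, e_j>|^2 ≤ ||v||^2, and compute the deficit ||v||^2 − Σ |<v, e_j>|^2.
Σ |<v, e_j>|^2 = 17/3; ||v||^2 = 19; deficit = 40/3

Write each e_j = u_j / sqrt(<u_j, u_j>) where u_j is the displayed integer vector. Then <v, e_j> = <v, u_j> / sqrt(<u_j, u_j>), so |<v, e_j>|^2 = <v, u_j>^2 / <u_j, u_j>.
Coefficients: <v, e_1> = 2/sqrt(6), <v, e_2> = 5/sqrt(5).
Square and sum: Σ |<v, e_j>|^2 = 17/3.
Compute ||v||^2 = v·v = 19.
Deficit = 19 − 17/3 = 40/3 ≥ 0, confirming Bessel's inequality. (The deficit equals ||v − Σ <v,e_j> e_j||^2, the squared distance from v to span{e_j}.)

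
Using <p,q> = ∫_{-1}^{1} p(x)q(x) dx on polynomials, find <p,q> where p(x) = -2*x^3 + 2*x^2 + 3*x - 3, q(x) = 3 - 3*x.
<p,q> = -88/5

Expand the product: p(x)·q(x) = 6*x^4 - 12*x^3 - 3*x^2 + 18*x - 9.
∫_{-1}^{1} of each monomial x^k gives [2/(k+1) if k even, 0 if k odd]. Integrating term-by-term (or equivalently evaluating the antiderivative F(x) = 6*x^5/5 - 3*x^4 - x^3 + 9*x^2 - 9*x at the endpoints):
  F(1) − F(−1) = -14/5 − (74/5) = -88/5.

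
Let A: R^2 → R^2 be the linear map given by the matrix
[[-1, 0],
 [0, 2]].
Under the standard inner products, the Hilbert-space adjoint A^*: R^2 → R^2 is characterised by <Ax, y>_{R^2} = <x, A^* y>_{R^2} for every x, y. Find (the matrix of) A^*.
A^* = A^T =
[[-1, 0],
 [0, 2]]

For real matrices with standard dot products, the defining identity <Ax, y> = <x, A^* y> gives (Ax)^T y = x^T (A^*) y, i.e. x^T A^T y = x^T (A^*) y. Since this holds for all x, y, we must have A^* = A^T. Therefore
A^* =
[[-1, 0],
 [0, 2]].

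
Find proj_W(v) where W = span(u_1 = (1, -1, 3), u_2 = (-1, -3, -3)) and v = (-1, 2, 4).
proj_W(v) = (11/10, 2, 33/10)

Set up U = [u_1 | ... | u_2] ∈ R^(3×2). The projector onto W = col(U) is P = U (U^T U)^(-1) U^T.
Compute U^T U =
  [11, -7]
  [-7, 19],
and U^T v = (9, -17).
Solve U^T U · c = U^T v for the coefficients: c = (13/40, -31/40). The projection is proj_W(v) = U c.
Check: (v - proj_W(v)) · u_1 = 0  (should be 0).
Check: (v - proj_W(v)) · u_2 = 0  (should be 0).
Result: proj_W(v) = (11/10, 2, 33/10).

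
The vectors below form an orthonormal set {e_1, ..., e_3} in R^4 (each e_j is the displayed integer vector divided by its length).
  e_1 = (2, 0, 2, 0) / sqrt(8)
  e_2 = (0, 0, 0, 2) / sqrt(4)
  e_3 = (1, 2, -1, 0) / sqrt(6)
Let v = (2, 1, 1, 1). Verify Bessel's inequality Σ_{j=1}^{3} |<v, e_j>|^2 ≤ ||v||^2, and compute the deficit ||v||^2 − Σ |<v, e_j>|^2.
Σ |<v, e_j>|^2 = 7; ||v||^2 = 7; deficit = 0

Write each e_j = u_j / sqrt(<u_j, u_j>) where u_j is the displayed integer vector. Then <v, e_j> = <v, u_j> / sqrt(<u_j, u_j>), so |<v, e_j>|^2 = <v, u_j>^2 / <u_j, u_j>.
Coefficients: <v, e_1> = 6/sqrt(8), <v, e_2> = 2/sqrt(4), <v, e_3> = 3/sqrt(6).
Square and sum: Σ |<v, e_j>|^2 = 7.
Compute ||v||^2 = v·v = 7.
Deficit = 7 − 7 = 0 ≥ 0, confirming Bessel's inequality. (The deficit equals ||v − Σ <v,e_j> e_j||^2, the squared distance from v to span{e_j}.)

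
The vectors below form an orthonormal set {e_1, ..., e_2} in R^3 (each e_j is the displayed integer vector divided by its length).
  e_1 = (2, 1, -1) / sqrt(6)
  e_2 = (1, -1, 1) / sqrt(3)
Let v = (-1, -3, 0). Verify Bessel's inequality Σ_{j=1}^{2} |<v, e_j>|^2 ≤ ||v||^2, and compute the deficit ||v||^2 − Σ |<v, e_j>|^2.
Σ |<v, e_j>|^2 = 11/2; ||v||^2 = 10; deficit = 9/2

Write each e_j = u_j / sqrt(<u_j, u_j>) where u_j is the displayed integer vector. Then <v, e_j> = <v, u_j> / sqrt(<u_j, u_j>), so |<v, e_j>|^2 = <v, u_j>^2 / <u_j, u_j>.
Coefficients: <v, e_1> = -5/sqrt(6), <v, e_2> = 2/sqrt(3).
Square and sum: Σ |<v, e_j>|^2 = 11/2.
Compute ||v||^2 = v·v = 10.
Deficit = 10 − 11/2 = 9/2 ≥ 0, confirming Bessel's inequality. (The deficit equals ||v − Σ <v,e_j> e_j||^2, the squared distance from v to span{e_j}.)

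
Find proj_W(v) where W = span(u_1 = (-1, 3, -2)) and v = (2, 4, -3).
proj_W(v) = (-8/7, 24/7, -16/7)

Set up U = [u_1 | ... | u_1] ∈ R^(3×1). The projector onto W = col(U) is P = U (U^T U)^(-1) U^T.
Compute U^T U =
  [14],
and U^T v = (16).
Solve U^T U · c = U^T v for the coefficients: c = (8/7). The projection is proj_W(v) = U c.
Check: (v - proj_W(v)) · u_1 = 0  (should be 0).
Result: proj_W(v) = (-8/7, 24/7, -16/7).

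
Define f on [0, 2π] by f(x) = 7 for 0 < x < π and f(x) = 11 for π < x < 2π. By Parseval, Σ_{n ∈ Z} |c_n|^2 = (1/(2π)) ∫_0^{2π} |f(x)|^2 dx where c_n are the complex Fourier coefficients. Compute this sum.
Σ |c_n|^2 = 85

Parseval equates the L^2 energy of f (normalised by 1/(2π)) with the ℓ^2 sum of its Fourier coefficients: (1/(2π)) ∫_0^{2π} |f|^2 = Σ |c_n|^2.
Compute the left side: (1/(2π)) [∫_0^π 7^2 dx + ∫_π^{2π} 11^2 dx] = (1/(2π)) · (49π + 121π) = (49 + 121)/2 = 85.
So Σ_{n ∈ Z} |c_n|^2 = 85.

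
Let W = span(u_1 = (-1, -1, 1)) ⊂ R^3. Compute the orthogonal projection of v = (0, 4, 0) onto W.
proj_W(v) = (4/3, 4/3, -4/3)

Set up U = [u_1 | ... | u_1] ∈ R^(3×1). The projector onto W = col(U) is P = U (U^T U)^(-1) U^T.
Compute U^T U =
  [3],
and U^T v = (-4).
Solve U^T U · c = U^T v for the coefficients: c = (-4/3). The projection is proj_W(v) = U c.
Check: (v - proj_W(v)) · u_1 = 0  (should be 0).
Result: proj_W(v) = (4/3, 4/3, -4/3).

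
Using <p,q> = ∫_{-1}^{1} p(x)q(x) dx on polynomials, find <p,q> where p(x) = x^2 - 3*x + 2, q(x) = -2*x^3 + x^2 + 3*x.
<p,q> = -28/15

Expand the product: p(x)·q(x) = -2*x^5 + 7*x^4 - 4*x^3 - 7*x^2 + 6*x.
∫_{-1}^{1} of each monomial x^k gives [2/(k+1) if k even, 0 if k odd]. Integrating term-by-term (or equivalently evaluating the antiderivative F(x) = -x^6/3 + 7*x^5/5 - x^4 - 7*x^3/3 + 3*x^2 at the endpoints):
  F(1) − F(−1) = 11/15 − (13/5) = -28/15.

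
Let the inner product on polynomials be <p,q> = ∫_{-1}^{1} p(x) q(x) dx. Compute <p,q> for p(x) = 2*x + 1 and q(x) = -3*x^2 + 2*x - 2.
<p,q> = -10/3

Expand the product: p(x)·q(x) = -6*x^3 + x^2 - 2*x - 2.
∫_{-1}^{1} of each monomial x^k gives [2/(k+1) if k even, 0 if k odd]. Integrating term-by-term (or equivalently evaluating the antiderivative F(x) = -3*x^4/2 + x^3/3 - x^2 - 2*x at the endpoints):
  F(1) − F(−1) = -25/6 − (-5/6) = -10/3.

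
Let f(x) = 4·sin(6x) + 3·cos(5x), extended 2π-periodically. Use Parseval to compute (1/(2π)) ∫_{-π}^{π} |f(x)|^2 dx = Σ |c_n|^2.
Σ |c_n|^2 = 25/2

Expand |f|^2 and use orthogonality of {sin(nx), cos(mx)} on [-π, π]:
  ∫_{-π}^{π} sin(nx)^2 dx = π, ∫ cos(mx)^2 dx = π, and cross terms integrate to 0.
So ∫_{-π}^{π} f(x)^2 dx = 4^2 · π + 3^2 · π = (16 + 9)π.
Divide by 2π: (16 + 9)/2 = 25/2.
By Parseval, this equals Σ |c_n|^2.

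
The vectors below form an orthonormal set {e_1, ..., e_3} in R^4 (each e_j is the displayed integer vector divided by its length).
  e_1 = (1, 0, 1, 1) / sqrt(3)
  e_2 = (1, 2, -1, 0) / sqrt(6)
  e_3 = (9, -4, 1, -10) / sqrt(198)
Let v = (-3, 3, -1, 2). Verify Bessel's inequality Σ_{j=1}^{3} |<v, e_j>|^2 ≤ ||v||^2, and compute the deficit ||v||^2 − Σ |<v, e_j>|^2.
Σ |<v, e_j>|^2 = 244/11; ||v||^2 = 23; deficit = 9/11

Write each e_j = u_j / sqrt(<u_j, u_j>) where u_j is the displayed integer vector. Then <v, e_j> = <v, u_j> / sqrt(<u_j, u_j>), so |<v, e_j>|^2 = <v, u_j>^2 / <u_j, u_j>.
Coefficients: <v, e_1> = -2/sqrt(3), <v, e_2> = 4/sqrt(6), <v, e_3> = -60/sqrt(198).
Square and sum: Σ |<v, e_j>|^2 = 244/11.
Compute ||v||^2 = v·v = 23.
Deficit = 23 − 244/11 = 9/11 ≥ 0, confirming Bessel's inequality. (The deficit equals ||v − Σ <v,e_j> e_j||^2, the squared distance from v to span{e_j}.)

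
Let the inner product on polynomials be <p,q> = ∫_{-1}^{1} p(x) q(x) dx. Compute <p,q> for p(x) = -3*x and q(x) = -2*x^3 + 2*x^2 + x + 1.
<p,q> = 2/5

Expand the product: p(x)·q(x) = 6*x^4 - 6*x^3 - 3*x^2 - 3*x.
∫_{-1}^{1} of each monomial x^k gives [2/(k+1) if k even, 0 if k odd]. Integrating term-by-term (or equivalently evaluating the antiderivative F(x) = 6*x^5/5 - 3*x^4/2 - x^3 - 3*x^2/2 at the endpoints):
  F(1) − F(−1) = -14/5 − (-16/5) = 2/5.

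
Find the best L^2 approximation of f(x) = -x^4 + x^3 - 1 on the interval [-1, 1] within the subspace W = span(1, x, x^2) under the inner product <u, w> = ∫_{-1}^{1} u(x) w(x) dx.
g(x) = -6*x^2/7 + 3*x/5 - 32/35

The best approximation g ∈ W is the orthogonal projection of f onto W. Writing g = a_0 + a_1 x + a_2 x^2, the coefficients solve the normal equations G · a = b where
  G_{ij} = <φ_i, φ_j> and b_i = <f, φ_i>, with φ_0 = 1, φ_1 = x, φ_2 = x^2.
G =
  [2, 0, 2/3]
  [0, 2/3, 0]
  [2/3, 0, 2/5],
b = (-12/5, 2/5, -20/21).
Solving gives a_0 = -32/35, a_1 = 3/5, a_2 = -6/7, so
  g(x) = -6*x^2/7 + 3*x/5 - 32/35.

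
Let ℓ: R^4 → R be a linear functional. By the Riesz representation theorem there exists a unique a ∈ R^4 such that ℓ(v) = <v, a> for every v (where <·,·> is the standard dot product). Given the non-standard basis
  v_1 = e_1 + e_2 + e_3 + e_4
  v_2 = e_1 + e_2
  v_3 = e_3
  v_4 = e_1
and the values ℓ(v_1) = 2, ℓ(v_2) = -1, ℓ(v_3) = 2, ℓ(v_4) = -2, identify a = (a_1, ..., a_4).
a = (-2, 1, 2, 1)

Write a = (a_1, ..., a_4) in the standard basis. For each basis vector v_i, ℓ(v_i) = <v_i, a> is a linear equation in the a_j's. Collect the n equations into a matrix system V a = ℓ, where row i of V is v_i (expressed in the standard basis). Since V is invertible (lower-triangular with 1s on the diagonal, up to permutation), solve by back-substitution:
  V =
[[1, 1, 1, 1],
 [1, 1, 0, 0],
 [0, 0, 1, 0],
 [1, 0, 0, 0]]
  V a = (2, -1, 2, -2)
Solving gives a = (-2, 1, 2, 1).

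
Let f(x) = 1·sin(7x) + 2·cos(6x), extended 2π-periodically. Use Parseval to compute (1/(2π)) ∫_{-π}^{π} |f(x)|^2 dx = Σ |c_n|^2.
Σ |c_n|^2 = 5/2

Expand |f|^2 and use orthogonality of {sin(nx), cos(mx)} on [-π, π]:
  ∫_{-π}^{π} sin(nx)^2 dx = π, ∫ cos(mx)^2 dx = π, and cross terms integrate to 0.
So ∫_{-π}^{π} f(x)^2 dx = 1^2 · π + 2^2 · π = (1 + 4)π.
Divide by 2π: (1 + 4)/2 = 5/2.
By Parseval, this equals Σ |c_n|^2.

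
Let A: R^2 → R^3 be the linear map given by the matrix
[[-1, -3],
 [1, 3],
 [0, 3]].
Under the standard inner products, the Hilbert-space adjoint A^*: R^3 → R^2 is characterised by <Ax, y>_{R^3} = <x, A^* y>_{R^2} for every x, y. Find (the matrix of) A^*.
A^* = A^T =
[[-1, 1, 0],
 [-3, 3, 3]]

For real matrices with standard dot products, the defining identity <Ax, y> = <x, A^* y> gives (Ax)^T y = x^T (A^*) y, i.e. x^T A^T y = x^T (A^*) y. Since this holds for all x, y, we must have A^* = A^T. Therefore
A^* =
[[-1, 1, 0],
 [-3, 3, 3]].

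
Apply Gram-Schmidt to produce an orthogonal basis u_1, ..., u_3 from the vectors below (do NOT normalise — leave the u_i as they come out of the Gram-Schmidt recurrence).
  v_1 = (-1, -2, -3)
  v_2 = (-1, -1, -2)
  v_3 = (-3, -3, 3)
Orthogonal basis:
  u_1 = (-1, -2, -3)
  u_2 = (-5/14, 2/7, -1/14)
  u_3 = (-3, -3, 3)

Apply the Gram-Schmidt recurrence
  u_1 = v_1
  u_i = v_i − Σ_{j<i} ((v_i · u_j) / (u_j · u_j)) · u_j.

Step by step this gives:
  u_1 = (-1, -2, -3)
  u_2 = (-5/14, 2/7, -1/14)
  u_3 = (-3, -3, 3)

Orthogonality check:
  u_2 · u_1 = 0 (should be 0)
  u_3 · u_1 = 0 (should be 0)
  u_3 · u_2 = 0 (should be 0)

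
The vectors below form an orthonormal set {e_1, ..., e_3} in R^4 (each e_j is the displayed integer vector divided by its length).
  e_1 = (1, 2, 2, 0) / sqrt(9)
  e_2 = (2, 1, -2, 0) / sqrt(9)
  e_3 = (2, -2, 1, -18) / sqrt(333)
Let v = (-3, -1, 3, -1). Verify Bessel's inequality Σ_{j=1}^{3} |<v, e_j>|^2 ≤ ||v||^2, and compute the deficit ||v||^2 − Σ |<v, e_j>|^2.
Σ |<v, e_j>|^2 = 731/37; ||v||^2 = 20; deficit = 9/37

Write each e_j = u_j / sqrt(<u_j, u_j>) where u_j is the displayed integer vector. Then <v, e_j> = <v, u_j> / sqrt(<u_j, u_j>), so |<v, e_j>|^2 = <v, u_j>^2 / <u_j, u_j>.
Coefficients: <v, e_1> = 1/sqrt(9), <v, e_2> = -13/sqrt(9), <v, e_3> = 17/sqrt(333).
Square and sum: Σ |<v, e_j>|^2 = 731/37.
Compute ||v||^2 = v·v = 20.
Deficit = 20 − 731/37 = 9/37 ≥ 0, confirming Bessel's inequality. (The deficit equals ||v − Σ <v,e_j> e_j||^2, the squared distance from v to span{e_j}.)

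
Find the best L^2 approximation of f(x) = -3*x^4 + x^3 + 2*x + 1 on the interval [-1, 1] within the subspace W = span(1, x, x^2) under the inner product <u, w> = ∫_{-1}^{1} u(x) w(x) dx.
g(x) = -18*x^2/7 + 13*x/5 + 44/35

The best approximation g ∈ W is the orthogonal projection of f onto W. Writing g = a_0 + a_1 x + a_2 x^2, the coefficients solve the normal equations G · a = b where
  G_{ij} = <φ_i, φ_j> and b_i = <f, φ_i>, with φ_0 = 1, φ_1 = x, φ_2 = x^2.
G =
  [2, 0, 2/3]
  [0, 2/3, 0]
  [2/3, 0, 2/5],
b = (4/5, 26/15, -4/21).
Solving gives a_0 = 44/35, a_1 = 13/5, a_2 = -18/7, so
  g(x) = -18*x^2/7 + 13*x/5 + 44/35.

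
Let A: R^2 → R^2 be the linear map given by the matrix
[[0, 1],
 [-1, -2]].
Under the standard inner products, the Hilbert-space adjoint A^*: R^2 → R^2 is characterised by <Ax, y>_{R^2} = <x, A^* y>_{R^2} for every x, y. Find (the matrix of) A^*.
A^* = A^T =
[[0, -1],
 [1, -2]]

For real matrices with standard dot products, the defining identity <Ax, y> = <x, A^* y> gives (Ax)^T y = x^T (A^*) y, i.e. x^T A^T y = x^T (A^*) y. Since this holds for all x, y, we must have A^* = A^T. Therefore
A^* =
[[0, -1],
 [1, -2]].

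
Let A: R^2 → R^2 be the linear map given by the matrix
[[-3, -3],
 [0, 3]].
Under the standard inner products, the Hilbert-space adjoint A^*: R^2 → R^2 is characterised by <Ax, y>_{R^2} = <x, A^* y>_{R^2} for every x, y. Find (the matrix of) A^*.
A^* = A^T =
[[-3, 0],
 [-3, 3]]

For real matrices with standard dot products, the defining identity <Ax, y> = <x, A^* y> gives (Ax)^T y = x^T (A^*) y, i.e. x^T A^T y = x^T (A^*) y. Since this holds for all x, y, we must have A^* = A^T. Therefore
A^* =
[[-3, 0],
 [-3, 3]].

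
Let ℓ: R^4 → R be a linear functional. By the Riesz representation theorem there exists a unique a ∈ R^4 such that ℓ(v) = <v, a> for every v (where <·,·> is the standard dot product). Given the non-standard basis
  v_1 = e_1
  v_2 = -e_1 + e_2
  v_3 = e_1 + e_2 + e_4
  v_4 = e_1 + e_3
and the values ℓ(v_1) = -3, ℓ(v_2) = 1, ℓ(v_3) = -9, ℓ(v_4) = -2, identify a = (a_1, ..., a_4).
a = (-3, -2, 1, -4)

Write a = (a_1, ..., a_4) in the standard basis. For each basis vector v_i, ℓ(v_i) = <v_i, a> is a linear equation in the a_j's. Collect the n equations into a matrix system V a = ℓ, where row i of V is v_i (expressed in the standard basis). Since V is invertible (lower-triangular with 1s on the diagonal, up to permutation), solve by back-substitution:
  V =
[[1, 0, 0, 0],
 [-1, 1, 0, 0],
 [1, 1, 0, 1],
 [1, 0, 1, 0]]
  V a = (-3, 1, -9, -2)
Solving gives a = (-3, -2, 1, -4).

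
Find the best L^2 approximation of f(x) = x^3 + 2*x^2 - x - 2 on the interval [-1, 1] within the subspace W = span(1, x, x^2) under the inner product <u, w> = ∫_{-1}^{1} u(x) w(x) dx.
g(x) = 2*x^2 - 2*x/5 - 2

The best approximation g ∈ W is the orthogonal projection of f onto W. Writing g = a_0 + a_1 x + a_2 x^2, the coefficients solve the normal equations G · a = b where
  G_{ij} = <φ_i, φ_j> and b_i = <f, φ_i>, with φ_0 = 1, φ_1 = x, φ_2 = x^2.
G =
  [2, 0, 2/3]
  [0, 2/3, 0]
  [2/3, 0, 2/5],
b = (-8/3, -4/15, -8/15).
Solving gives a_0 = -2, a_1 = -2/5, a_2 = 2, so
  g(x) = 2*x^2 - 2*x/5 - 2.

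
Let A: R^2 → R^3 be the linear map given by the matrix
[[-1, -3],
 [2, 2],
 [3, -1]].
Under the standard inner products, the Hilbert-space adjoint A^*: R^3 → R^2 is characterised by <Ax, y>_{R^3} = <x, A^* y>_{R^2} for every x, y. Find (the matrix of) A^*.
A^* = A^T =
[[-1, 2, 3],
 [-3, 2, -1]]

For real matrices with standard dot products, the defining identity <Ax, y> = <x, A^* y> gives (Ax)^T y = x^T (A^*) y, i.e. x^T A^T y = x^T (A^*) y. Since this holds for all x, y, we must have A^* = A^T. Therefore
A^* =
[[-1, 2, 3],
 [-3, 2, -1]].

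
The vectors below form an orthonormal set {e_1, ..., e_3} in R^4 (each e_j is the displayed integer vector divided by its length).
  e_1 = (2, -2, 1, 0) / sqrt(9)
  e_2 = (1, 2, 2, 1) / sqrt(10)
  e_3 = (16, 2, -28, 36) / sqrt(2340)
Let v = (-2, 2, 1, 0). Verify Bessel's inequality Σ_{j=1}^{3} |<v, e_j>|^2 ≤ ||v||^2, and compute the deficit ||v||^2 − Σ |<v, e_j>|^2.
Σ |<v, e_j>|^2 = 109/13; ||v||^2 = 9; deficit = 8/13

Write each e_j = u_j / sqrt(<u_j, u_j>) where u_j is the displayed integer vector. Then <v, e_j> = <v, u_j> / sqrt(<u_j, u_j>), so |<v, e_j>|^2 = <v, u_j>^2 / <u_j, u_j>.
Coefficients: <v, e_1> = -7/sqrt(9), <v, e_2> = 4/sqrt(10), <v, e_3> = -56/sqrt(2340).
Square and sum: Σ |<v, e_j>|^2 = 109/13.
Compute ||v||^2 = v·v = 9.
Deficit = 9 − 109/13 = 8/13 ≥ 0, confirming Bessel's inequality. (The deficit equals ||v − Σ <v,e_j> e_j||^2, the squared distance from v to span{e_j}.)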